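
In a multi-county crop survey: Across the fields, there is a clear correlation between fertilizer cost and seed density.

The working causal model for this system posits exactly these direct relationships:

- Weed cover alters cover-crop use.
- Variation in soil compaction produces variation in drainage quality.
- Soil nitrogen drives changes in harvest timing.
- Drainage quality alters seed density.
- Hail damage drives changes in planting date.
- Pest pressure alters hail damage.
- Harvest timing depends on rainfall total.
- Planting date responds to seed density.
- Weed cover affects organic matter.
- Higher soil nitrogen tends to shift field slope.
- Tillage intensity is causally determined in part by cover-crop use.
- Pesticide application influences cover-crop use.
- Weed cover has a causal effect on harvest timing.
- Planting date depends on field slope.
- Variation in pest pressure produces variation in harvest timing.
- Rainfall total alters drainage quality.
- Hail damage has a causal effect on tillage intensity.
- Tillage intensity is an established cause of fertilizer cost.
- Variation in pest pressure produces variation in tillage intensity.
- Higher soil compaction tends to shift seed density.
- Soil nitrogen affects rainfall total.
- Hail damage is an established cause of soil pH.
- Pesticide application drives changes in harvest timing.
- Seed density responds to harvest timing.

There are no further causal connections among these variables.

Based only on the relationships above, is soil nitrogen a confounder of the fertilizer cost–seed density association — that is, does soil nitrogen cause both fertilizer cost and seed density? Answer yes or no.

no

Soil nitrogen has no stated causal path to fertilizer cost. A confounder must cause both variables, so soil nitrogen does not qualify.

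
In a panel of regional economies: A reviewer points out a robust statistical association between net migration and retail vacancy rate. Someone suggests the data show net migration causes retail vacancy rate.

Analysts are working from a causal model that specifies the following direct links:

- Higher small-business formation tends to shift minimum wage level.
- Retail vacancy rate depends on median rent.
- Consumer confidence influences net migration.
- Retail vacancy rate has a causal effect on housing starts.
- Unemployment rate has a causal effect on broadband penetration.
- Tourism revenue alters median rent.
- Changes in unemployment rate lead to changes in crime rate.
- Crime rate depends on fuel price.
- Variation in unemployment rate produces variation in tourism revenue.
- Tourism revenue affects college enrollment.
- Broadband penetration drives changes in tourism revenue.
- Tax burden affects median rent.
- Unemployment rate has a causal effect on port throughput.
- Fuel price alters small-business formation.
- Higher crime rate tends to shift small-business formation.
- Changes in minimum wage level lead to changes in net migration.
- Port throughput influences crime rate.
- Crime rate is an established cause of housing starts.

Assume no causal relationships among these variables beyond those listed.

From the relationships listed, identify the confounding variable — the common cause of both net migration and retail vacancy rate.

Unemployment rate has a causal path to net migration (unemployment rate → crime rate → small-business formation → minimum wage level → net migration) and a separate causal path to retail vacancy rate (unemployment rate → tourism revenue → median rent → retail vacancy rate), so it is a common cause of both.
No stated relationship gives net migration a causal route to retail vacancy rate, so the correlation is explained by the shared upstream cause rather than a direct effect.

unemployment rate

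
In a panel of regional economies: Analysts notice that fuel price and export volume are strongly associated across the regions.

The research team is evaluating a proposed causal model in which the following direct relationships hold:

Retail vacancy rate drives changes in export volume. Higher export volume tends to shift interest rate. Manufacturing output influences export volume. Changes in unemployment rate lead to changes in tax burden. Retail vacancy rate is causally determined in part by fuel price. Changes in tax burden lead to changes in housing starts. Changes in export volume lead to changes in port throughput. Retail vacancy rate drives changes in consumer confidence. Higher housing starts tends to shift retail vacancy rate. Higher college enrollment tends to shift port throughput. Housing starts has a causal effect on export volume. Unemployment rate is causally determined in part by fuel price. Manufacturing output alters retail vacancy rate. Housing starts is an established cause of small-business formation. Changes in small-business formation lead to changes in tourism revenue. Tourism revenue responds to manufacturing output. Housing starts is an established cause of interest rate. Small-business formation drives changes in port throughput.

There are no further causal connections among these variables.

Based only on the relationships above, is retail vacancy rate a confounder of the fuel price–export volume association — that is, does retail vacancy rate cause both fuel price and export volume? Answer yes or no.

Retail vacancy rate has no stated causal path to fuel price. A confounder must cause both variables, so retail vacancy rate does not qualify.

no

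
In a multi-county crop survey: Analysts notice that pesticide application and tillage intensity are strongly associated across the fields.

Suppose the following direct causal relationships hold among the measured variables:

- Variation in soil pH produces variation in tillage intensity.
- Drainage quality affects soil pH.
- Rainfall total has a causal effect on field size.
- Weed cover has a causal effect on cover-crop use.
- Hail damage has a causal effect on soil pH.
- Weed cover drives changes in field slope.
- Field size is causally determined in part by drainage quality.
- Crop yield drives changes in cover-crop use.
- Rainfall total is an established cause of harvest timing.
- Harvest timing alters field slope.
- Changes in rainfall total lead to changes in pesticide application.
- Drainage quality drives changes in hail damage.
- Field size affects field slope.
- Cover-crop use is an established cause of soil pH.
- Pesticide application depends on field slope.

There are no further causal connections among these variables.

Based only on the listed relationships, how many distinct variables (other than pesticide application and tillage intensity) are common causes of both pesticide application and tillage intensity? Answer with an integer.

The common causes are: drainage quality (to pesticide application via drainage quality → field size → field slope → pesticide application; to tillage intensity via drainage quality → soil pH → tillage intensity); weed cover (to pesticide application via weed cover → field slope → pesticide application; to tillage intensity via weed cover → cover-crop use → soil pH → tillage intensity).
Every other variable lacks a causal path to at least one of pesticide application and tillage intensity.

2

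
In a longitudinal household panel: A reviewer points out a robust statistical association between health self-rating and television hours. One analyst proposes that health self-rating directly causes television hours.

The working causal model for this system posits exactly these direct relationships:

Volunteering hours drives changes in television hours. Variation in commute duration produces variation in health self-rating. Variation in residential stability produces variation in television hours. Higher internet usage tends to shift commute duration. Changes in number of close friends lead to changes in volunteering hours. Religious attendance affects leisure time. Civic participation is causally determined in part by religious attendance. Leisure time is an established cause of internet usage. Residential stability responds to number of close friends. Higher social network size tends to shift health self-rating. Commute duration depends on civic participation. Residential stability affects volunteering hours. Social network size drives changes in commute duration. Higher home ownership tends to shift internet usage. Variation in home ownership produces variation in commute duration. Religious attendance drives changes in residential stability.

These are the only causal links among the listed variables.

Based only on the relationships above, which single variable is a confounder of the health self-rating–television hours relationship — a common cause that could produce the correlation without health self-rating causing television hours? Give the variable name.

Religious attendance has a causal path to health self-rating (religious attendance → civic participation → commute duration → health self-rating) and a separate causal path to television hours (religious attendance → residential stability → television hours), so it is a common cause of both.
No stated relationship gives health self-rating a causal route to television hours, so the correlation is explained by the shared upstream cause rather than a direct effect.

religious attendance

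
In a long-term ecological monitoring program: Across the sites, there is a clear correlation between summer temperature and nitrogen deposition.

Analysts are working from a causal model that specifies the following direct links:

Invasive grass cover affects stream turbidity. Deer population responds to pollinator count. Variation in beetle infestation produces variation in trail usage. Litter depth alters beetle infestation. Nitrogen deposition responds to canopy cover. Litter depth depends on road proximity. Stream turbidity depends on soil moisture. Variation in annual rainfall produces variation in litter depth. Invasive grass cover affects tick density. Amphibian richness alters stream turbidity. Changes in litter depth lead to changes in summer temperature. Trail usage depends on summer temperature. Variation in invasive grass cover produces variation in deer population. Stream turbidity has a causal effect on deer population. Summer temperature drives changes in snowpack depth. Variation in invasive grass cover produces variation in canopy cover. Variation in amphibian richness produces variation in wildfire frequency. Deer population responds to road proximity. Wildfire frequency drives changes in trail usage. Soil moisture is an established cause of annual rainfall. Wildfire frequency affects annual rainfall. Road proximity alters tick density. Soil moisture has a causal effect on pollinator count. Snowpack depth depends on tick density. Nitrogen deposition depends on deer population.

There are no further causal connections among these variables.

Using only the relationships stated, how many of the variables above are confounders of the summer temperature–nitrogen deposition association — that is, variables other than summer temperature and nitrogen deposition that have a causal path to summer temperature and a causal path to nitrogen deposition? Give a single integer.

The common causes are: amphibian richness (to summer temperature via amphibian richness → wildfire frequency → annual rainfall → litter depth → summer temperature; to nitrogen deposition via amphibian richness → stream turbidity → deer population → nitrogen deposition); road proximity (to summer temperature via road proximity → litter depth → summer temperature; to nitrogen deposition via road proximity → deer population → nitrogen deposition); soil moisture (to summer temperature via soil moisture → annual rainfall → litter depth → summer temperature; to nitrogen deposition via soil moisture → pollinator count → deer population → nitrogen deposition).
Every other variable lacks a causal path to at least one of summer temperature and nitrogen deposition.

3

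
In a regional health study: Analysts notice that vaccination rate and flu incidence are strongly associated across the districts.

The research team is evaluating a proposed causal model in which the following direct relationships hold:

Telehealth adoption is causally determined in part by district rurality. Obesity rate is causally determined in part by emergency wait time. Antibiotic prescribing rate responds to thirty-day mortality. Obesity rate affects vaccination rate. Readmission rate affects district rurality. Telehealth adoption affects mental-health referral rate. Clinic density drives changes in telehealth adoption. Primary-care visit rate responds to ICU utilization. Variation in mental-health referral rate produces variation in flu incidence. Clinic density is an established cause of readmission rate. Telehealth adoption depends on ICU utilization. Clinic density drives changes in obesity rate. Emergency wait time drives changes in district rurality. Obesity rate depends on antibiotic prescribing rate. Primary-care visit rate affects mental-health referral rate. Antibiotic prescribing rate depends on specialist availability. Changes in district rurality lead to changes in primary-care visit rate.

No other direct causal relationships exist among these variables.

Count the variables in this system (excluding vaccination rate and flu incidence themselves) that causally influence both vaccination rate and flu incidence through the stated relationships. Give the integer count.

The common causes are: clinic density (to vaccination rate via clinic density → obesity rate → vaccination rate; to flu incidence via clinic density → telehealth adoption → mental-health referral rate → flu incidence); emergency wait time (to vaccination rate via emergency wait time → obesity rate → vaccination rate; to flu incidence via emergency wait time → district rurality → primary-care visit rate → mental-health referral rate → flu incidence).
Every other variable lacks a causal path to at least one of vaccination rate and flu incidence.

2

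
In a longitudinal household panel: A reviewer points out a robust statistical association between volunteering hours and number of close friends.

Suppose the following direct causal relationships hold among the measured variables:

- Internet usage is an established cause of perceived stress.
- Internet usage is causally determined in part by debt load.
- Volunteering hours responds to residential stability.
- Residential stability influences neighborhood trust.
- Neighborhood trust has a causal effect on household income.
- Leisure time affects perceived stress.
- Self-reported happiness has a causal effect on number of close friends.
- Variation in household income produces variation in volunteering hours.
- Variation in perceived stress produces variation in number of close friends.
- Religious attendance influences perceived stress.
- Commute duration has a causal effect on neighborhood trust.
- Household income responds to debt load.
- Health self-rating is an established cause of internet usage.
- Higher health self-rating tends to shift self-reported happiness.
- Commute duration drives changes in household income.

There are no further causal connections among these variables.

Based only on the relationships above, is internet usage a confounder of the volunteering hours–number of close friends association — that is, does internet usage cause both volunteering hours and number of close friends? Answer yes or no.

no

Internet usage has no stated causal path to volunteering hours. A confounder must cause both variables, so internet usage does not qualify.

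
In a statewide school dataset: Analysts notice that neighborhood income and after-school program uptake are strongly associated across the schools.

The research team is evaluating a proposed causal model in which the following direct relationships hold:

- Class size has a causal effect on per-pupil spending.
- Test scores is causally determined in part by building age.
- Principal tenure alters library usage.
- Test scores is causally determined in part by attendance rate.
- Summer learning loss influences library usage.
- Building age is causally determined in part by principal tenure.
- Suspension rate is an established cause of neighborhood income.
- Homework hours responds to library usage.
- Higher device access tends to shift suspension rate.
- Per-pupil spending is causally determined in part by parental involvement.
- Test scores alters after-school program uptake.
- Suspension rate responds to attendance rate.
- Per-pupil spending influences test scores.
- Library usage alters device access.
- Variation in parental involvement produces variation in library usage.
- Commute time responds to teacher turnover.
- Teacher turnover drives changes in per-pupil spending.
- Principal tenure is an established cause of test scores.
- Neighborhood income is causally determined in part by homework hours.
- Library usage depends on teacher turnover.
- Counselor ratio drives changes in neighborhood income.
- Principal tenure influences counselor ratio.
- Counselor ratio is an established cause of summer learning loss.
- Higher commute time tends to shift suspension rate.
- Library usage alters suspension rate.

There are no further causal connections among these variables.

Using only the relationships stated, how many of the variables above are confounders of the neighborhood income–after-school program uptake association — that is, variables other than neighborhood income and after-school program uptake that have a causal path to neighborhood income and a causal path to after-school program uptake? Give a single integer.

4

The common causes are: attendance rate (to neighborhood income via attendance rate → suspension rate → neighborhood income; to after-school program uptake via attendance rate → test scores → after-school program uptake); parental involvement (to neighborhood income via parental involvement → library usage → suspension rate → neighborhood income; to after-school program uptake via parental involvement → per-pupil spending → test scores → after-school program uptake); principal tenure (to neighborhood income via principal tenure → counselor ratio → neighborhood income; to after-school program uptake via principal tenure → test scores → after-school program uptake); teacher turnover (to neighborhood income via teacher turnover → commute time → suspension rate → neighborhood income; to after-school program uptake via teacher turnover → per-pupil spending → test scores → after-school program uptake).
Every other variable lacks a causal path to at least one of neighborhood income and after-school program uptake.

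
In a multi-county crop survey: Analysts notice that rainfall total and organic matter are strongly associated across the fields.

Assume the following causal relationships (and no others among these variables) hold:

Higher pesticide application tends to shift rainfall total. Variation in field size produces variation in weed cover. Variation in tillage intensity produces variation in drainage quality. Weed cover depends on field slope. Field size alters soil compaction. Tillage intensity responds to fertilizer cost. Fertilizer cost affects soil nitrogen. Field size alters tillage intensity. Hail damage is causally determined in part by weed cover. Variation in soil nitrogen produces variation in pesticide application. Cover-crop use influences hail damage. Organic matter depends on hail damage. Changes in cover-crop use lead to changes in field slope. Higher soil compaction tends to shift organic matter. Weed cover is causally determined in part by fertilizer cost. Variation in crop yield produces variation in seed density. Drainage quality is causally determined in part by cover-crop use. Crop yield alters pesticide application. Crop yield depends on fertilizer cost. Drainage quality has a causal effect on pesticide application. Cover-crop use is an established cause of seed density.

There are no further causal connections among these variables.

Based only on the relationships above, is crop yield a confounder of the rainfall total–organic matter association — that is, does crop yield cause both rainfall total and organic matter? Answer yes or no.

no

Crop yield has no stated causal path to organic matter. A confounder must cause both variables, so crop yield does not qualify.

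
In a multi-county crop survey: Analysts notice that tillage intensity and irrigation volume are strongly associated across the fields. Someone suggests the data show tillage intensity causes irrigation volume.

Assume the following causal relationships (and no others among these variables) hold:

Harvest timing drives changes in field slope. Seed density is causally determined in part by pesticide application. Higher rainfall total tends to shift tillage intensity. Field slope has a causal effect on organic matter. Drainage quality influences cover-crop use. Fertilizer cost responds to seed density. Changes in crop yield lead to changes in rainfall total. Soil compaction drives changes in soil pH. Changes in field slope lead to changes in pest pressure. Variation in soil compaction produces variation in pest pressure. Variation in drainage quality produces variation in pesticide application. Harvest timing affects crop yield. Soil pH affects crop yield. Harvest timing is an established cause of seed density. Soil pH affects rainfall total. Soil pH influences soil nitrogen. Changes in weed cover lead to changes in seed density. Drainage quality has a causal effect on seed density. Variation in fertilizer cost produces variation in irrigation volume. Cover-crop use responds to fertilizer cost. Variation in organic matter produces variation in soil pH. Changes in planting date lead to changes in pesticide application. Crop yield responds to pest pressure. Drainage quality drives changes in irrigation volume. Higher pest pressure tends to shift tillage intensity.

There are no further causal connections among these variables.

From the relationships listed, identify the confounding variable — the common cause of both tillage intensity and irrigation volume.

Harvest timing has a causal path to tillage intensity (harvest timing → field slope → pest pressure → tillage intensity) and a separate causal path to irrigation volume (harvest timing → seed density → fertilizer cost → irrigation volume), so it is a common cause of both.
No stated relationship gives tillage intensity a causal route to irrigation volume, so the correlation is explained by the shared upstream cause rather than a direct effect.

harvest timing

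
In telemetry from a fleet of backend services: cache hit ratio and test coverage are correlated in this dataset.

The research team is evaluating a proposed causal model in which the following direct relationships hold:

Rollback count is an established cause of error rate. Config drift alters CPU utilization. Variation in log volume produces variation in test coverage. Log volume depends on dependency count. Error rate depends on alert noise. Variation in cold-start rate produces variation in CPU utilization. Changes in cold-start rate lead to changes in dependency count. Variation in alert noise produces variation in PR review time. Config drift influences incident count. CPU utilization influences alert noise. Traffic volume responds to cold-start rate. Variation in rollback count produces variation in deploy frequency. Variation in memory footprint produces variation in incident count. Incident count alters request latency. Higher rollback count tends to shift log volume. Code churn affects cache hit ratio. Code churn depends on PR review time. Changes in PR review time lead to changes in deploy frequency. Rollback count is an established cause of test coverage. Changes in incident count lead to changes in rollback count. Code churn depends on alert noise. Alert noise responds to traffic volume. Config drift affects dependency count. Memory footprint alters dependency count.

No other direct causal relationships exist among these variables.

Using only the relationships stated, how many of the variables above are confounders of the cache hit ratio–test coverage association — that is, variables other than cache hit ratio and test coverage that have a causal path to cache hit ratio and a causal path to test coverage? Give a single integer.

The common causes are: cold-start rate (to cache hit ratio via cold-start rate → traffic volume → alert noise → code churn → cache hit ratio; to test coverage via cold-start rate → dependency count → log volume → test coverage); config drift (to cache hit ratio via config drift → CPU utilization → alert noise → code churn → cache hit ratio; to test coverage via config drift → dependency count → log volume → test coverage).
Every other variable lacks a causal path to at least one of cache hit ratio and test coverage.

2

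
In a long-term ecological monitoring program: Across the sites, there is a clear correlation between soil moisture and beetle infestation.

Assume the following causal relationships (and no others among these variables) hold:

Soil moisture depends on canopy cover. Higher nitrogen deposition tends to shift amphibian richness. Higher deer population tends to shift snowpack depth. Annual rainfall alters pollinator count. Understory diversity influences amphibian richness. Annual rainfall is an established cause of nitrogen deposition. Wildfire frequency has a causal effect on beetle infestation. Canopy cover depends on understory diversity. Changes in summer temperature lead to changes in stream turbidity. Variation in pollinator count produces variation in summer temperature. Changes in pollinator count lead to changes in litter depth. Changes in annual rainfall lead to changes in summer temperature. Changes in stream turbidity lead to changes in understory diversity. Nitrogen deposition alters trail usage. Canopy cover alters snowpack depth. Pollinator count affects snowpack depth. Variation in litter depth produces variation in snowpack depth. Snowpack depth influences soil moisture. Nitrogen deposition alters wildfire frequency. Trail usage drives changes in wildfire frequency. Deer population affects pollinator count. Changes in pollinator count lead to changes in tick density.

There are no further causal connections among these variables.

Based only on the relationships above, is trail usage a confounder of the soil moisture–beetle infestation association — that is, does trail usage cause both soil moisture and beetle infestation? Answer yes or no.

no

Trail usage has no stated causal path to soil moisture. A confounder must cause both variables, so trail usage does not qualify.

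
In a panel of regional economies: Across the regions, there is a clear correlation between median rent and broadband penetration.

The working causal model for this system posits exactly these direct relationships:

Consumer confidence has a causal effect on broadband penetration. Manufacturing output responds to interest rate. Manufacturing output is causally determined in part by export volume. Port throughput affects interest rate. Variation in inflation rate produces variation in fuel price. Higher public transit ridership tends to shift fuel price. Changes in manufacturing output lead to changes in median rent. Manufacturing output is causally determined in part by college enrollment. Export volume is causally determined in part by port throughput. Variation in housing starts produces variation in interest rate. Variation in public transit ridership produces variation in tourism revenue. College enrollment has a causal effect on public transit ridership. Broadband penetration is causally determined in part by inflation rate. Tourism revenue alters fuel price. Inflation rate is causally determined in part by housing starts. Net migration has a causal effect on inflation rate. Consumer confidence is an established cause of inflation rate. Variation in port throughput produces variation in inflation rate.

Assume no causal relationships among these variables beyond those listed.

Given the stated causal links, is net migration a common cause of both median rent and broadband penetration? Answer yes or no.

Net migration has no stated causal path to median rent. A confounder must cause both variables, so net migration does not qualify.

no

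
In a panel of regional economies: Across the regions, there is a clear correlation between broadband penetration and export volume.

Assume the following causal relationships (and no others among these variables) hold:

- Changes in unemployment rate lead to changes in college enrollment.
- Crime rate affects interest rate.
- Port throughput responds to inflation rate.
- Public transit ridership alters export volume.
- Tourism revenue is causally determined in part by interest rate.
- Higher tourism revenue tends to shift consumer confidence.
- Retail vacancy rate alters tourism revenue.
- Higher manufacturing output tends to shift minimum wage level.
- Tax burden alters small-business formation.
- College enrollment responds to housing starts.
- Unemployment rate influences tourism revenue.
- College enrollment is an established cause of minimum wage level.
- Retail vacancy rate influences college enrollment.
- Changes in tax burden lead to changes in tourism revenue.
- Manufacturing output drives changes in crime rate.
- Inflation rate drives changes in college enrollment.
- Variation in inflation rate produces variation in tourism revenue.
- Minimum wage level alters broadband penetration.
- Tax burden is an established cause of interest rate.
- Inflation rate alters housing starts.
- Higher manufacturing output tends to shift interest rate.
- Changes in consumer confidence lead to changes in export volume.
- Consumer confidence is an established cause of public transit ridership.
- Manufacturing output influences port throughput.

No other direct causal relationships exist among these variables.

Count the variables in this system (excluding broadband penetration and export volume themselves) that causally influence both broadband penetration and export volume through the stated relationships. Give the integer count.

The common causes are: inflation rate (to broadband penetration via inflation rate → college enrollment → minimum wage level → broadband penetration; to export volume via inflation rate → tourism revenue → consumer confidence → export volume); manufacturing output (to broadband penetration via manufacturing output → minimum wage level → broadband penetration; to export volume via manufacturing output → interest rate → tourism revenue → consumer confidence → export volume); retail vacancy rate (to broadband penetration via retail vacancy rate → college enrollment → minimum wage level → broadband penetration; to export volume via retail vacancy rate → tourism revenue → consumer confidence → export volume); unemployment rate (to broadband penetration via unemployment rate → college enrollment → minimum wage level → broadband penetration; to export volume via unemployment rate → tourism revenue → consumer confidence → export volume).
Every other variable lacks a causal path to at least one of broadband penetration and export volume.

4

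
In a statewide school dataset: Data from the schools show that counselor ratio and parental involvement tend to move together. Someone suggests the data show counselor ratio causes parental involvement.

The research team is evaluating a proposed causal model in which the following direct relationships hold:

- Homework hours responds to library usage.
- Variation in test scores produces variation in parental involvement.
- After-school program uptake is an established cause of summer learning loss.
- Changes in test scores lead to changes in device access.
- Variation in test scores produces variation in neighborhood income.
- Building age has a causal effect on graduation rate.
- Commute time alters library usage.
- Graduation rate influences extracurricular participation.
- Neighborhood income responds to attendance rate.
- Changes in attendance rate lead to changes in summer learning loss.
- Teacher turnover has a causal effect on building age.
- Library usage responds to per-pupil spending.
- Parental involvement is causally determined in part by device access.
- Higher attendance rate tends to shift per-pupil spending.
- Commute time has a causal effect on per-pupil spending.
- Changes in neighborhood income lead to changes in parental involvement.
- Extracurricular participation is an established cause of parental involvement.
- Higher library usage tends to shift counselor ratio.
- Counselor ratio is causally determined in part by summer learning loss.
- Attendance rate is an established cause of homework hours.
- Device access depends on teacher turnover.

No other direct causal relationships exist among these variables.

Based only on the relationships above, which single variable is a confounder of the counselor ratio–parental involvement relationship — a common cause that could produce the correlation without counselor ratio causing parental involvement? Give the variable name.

attendance rate

Attendance rate has a causal path to counselor ratio (attendance rate → summer learning loss → counselor ratio) and a separate causal path to parental involvement (attendance rate → neighborhood income → parental involvement), so it is a common cause of both.
No stated relationship gives counselor ratio a causal route to parental involvement, so the correlation is explained by the shared upstream cause rather than a direct effect.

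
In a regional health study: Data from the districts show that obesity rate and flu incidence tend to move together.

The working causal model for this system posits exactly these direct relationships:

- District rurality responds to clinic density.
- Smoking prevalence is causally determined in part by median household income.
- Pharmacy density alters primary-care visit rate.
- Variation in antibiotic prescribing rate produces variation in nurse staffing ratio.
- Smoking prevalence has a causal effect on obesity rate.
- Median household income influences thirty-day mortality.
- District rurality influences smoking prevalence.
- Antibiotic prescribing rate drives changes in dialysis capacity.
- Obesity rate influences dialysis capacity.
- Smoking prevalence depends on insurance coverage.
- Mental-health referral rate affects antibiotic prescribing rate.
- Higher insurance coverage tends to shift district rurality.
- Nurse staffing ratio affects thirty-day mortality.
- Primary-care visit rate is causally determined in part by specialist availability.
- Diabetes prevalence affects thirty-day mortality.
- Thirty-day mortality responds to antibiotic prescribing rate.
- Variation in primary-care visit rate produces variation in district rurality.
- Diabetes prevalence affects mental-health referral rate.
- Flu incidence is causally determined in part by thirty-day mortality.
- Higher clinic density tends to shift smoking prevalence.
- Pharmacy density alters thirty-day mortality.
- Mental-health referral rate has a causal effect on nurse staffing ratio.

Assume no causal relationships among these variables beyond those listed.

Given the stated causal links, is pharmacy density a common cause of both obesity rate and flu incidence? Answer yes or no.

Pharmacy density has a causal path to obesity rate (pharmacy density → primary-care visit rate → district rurality → smoking prevalence → obesity rate) and to flu incidence (pharmacy density → thirty-day mortality → flu incidence), so it is a common cause of both — a confounder.

yes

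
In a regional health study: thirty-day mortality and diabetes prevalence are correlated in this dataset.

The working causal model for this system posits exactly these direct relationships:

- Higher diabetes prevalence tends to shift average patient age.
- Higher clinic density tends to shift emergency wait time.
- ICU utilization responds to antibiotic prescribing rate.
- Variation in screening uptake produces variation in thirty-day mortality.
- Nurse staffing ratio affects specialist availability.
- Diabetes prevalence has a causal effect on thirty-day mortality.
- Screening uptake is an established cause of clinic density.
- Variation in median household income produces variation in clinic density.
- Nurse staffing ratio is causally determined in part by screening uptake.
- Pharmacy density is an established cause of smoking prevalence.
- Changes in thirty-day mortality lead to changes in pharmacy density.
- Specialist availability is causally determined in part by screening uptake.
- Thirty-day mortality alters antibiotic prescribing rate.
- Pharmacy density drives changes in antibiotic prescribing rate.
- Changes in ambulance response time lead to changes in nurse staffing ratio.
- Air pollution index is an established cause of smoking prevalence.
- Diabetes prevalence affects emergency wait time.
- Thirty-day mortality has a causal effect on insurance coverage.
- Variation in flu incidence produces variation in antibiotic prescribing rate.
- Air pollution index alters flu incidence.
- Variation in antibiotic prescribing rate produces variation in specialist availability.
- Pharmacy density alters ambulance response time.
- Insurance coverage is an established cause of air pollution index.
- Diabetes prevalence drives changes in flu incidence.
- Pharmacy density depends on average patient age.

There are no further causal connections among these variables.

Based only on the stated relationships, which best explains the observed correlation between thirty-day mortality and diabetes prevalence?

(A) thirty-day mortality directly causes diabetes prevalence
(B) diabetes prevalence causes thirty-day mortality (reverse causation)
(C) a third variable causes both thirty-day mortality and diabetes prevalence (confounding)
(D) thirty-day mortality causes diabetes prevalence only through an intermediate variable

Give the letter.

The stated link runs diabetes prevalence → thirty-day mortality; thirty-day mortality has no causal path to diabetes prevalence. No variable causes both, so confounding is ruled out. The correlation reflects reverse causation.

B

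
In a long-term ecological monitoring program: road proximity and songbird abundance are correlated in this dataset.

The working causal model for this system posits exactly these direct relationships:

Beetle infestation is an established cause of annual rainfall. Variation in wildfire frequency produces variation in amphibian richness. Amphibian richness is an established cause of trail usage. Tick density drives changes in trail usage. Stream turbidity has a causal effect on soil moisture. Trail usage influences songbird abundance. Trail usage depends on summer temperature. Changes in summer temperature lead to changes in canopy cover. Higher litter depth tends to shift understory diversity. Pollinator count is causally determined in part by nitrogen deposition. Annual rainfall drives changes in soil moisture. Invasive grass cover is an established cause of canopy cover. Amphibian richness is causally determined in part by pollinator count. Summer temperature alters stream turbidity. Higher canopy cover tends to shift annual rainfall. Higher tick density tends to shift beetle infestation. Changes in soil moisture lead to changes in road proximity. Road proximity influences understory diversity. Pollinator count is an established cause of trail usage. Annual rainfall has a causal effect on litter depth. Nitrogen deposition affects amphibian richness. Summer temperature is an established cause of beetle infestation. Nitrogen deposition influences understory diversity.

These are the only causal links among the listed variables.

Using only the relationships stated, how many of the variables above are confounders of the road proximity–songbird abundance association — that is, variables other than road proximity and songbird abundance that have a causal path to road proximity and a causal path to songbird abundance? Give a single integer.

2

The common causes are: summer temperature (to road proximity via summer temperature → stream turbidity → soil moisture → road proximity; to songbird abundance via summer temperature → trail usage → songbird abundance); tick density (to road proximity via tick density → beetle infestation → annual rainfall → soil moisture → road proximity; to songbird abundance via tick density → trail usage → songbird abundance).
Every other variable lacks a causal path to at least one of road proximity and songbird abundance.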